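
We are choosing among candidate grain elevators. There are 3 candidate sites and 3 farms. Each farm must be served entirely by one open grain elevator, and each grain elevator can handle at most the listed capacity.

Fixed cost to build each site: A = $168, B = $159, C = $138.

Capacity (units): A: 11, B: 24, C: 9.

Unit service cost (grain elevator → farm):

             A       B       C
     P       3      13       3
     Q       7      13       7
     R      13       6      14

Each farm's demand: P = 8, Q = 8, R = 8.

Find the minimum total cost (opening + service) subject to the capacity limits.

Open {B}: P→B 13·8=104, Q→B 13·8=104, R→B 6·8=48.
Loads: B carries 24/24. Service 256; fixed 159; total 415.
Next best feasible plan costs 473.

Minimum total cost: 415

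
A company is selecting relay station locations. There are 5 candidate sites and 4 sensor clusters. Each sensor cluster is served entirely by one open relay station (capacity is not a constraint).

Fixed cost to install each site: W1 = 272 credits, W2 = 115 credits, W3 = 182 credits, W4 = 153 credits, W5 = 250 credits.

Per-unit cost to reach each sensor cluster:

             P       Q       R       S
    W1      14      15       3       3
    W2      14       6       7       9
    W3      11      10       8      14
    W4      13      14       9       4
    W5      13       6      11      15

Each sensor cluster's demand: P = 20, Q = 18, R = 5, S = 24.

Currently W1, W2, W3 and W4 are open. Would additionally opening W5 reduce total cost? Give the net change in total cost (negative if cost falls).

No — net change +250 (cost rises by 250).

Current service cost with {W1, W2, W3, W4}: 415.
Adding W5: each sensor cluster re-picks its cheapest; new service cost 415, saving 0.
Extra fixed cost: 250. Net change = 250 − 0 = 250.
(Totals: 1137 → 1387.)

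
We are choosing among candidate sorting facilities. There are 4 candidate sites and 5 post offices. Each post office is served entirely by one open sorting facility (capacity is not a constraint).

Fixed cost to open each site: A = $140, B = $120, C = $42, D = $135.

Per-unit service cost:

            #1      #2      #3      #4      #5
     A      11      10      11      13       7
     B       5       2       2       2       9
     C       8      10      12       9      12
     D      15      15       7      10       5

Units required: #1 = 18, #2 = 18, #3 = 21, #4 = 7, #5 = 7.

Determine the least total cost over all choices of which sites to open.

Minimum total cost: 365

For any fixed open set, each post office goes to its cheapest open site; total = fixed + service.
{B}: #1→B 5·18=90, #2→B 2·18=36, #3→B 2·21=42, #4→B 2·7=14, #5→B 9·7=63. Service 245; fixed 120; total 365.
{B, C}: #1→B 5·18=90, #2→B 2·18=36, #3→B 2·21=42, #4→B 2·7=14, #5→B 9·7=63. Service 245; fixed 162; total 407.
{B, D}: service 217 + fixed 255 = 472
{A, B, C, D}: #1→B 5·18=90, #2→B 2·18=36, #3→B 2·21=42, #4→B 2·7=14, #5→D 5·7=35. Service 217; fixed 437; total 654.
No other subset beats 365.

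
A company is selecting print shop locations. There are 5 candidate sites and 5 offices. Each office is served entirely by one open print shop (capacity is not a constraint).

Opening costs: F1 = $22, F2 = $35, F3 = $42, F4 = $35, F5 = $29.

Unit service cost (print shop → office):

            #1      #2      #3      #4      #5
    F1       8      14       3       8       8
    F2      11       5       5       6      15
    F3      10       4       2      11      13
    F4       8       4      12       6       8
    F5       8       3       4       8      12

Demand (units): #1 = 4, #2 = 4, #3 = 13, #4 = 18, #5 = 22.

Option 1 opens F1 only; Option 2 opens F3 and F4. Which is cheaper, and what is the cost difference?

Option 2 is cheaper by 34.

Option 1: {F1}: #1→F1 8·4=32, #2→F1 14·4=56, #3→F1 3·13=39, #4→F1 8·18=144, #5→F1 8·22=176. Service 447; fixed 22; total 469.
Option 2: {F3, F4}: #1→F4 8·4=32, #2→F3 4·4=16, #3→F3 2·13=26, #4→F4 6·18=108, #5→F4 8·22=176. Service 358; fixed 77; total 435.
Difference: |469 − 435| = 34.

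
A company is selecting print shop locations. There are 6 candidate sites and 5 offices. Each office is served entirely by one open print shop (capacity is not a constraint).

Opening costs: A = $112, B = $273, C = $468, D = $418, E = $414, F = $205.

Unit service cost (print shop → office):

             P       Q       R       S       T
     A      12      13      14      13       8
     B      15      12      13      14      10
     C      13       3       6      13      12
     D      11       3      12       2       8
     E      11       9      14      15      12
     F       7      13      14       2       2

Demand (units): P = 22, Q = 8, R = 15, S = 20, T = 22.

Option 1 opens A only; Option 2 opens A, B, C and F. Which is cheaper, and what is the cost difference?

Option 1: {A}: P→A 12·22=264, Q→A 13·8=104, R→A 14·15=210, S→A 13·20=260, T→A 8·22=176. Service 1014; fixed 112; total 1126.
Option 2: {A, B, C, F}: P→F 7·22=154, Q→C 3·8=24, R→C 6·15=90, S→F 2·20=40, T→F 2·22=44. Service 352; fixed 1058; total 1410.
Difference: |1126 − 1410| = 284.

Option 1 is cheaper by 284.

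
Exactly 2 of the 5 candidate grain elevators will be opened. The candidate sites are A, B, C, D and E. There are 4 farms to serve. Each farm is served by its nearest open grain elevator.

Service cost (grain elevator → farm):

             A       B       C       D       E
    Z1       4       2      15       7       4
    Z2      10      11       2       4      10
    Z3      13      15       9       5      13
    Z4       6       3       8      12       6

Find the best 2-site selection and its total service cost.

Choose B and D; total service cost 14.

With exactly 2 open, each farm uses its cheapest among the chosen.
{B, D}: Z1→B 2, Z2→D 4, Z3→D 5, Z4→B 3. Service cost 14.
{B, C}: service cost 16
{A, D}: service cost 19
Among all 10 size-2 choices, {B, D} is lowest.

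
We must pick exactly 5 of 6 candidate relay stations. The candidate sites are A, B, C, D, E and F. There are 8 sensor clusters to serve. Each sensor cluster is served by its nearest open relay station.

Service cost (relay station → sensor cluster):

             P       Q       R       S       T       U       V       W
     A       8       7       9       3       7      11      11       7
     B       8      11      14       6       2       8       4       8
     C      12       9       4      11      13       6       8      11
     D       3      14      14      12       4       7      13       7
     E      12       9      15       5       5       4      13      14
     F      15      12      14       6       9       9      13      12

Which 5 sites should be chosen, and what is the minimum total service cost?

With exactly 5 open, each sensor cluster uses its cheapest among the chosen.
{A, B, C, D, E}: P→D 3, Q→A 7, R→C 4, S→A 3, T→B 2, U→E 4, V→B 4, W→A 7. Service cost 34.
{A, B, C, D, F}: service cost 36
{B, C, D, E, F}: service cost 38
Among all 6 size-5 choices, {A, B, C, D, E} is lowest.

Choose A, B, C, D and E; total service cost 34.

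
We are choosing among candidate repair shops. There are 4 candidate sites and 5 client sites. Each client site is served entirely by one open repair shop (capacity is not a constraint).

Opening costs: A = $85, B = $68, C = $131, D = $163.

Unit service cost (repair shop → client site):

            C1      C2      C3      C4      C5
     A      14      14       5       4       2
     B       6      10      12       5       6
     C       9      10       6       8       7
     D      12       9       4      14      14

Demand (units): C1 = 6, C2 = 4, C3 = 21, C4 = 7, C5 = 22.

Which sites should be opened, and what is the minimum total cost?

For any fixed open set, each client site goes to its cheapest open site; total = fixed + service.
{A}: C1→A 14·6=84, C2→A 14·4=56, C3→A 5·21=105, C4→A 4·7=28, C5→A 2·22=44. Service 317; fixed 85; total 402.
{A, B}: C1→B 6·6=36, C2→B 10·4=40, C3→A 5·21=105, C4→A 4·7=28, C5→A 2·22=44. Service 253; fixed 153; total 406.
{A, C}: service 271 + fixed 216 = 487
{A, B, C, D}: C1→B 6·6=36, C2→D 9·4=36, C3→D 4·21=84, C4→A 4·7=28, C5→A 2·22=44. Service 228; fixed 447; total 675.
No other subset beats 402.

Open A only; minimum total cost 402.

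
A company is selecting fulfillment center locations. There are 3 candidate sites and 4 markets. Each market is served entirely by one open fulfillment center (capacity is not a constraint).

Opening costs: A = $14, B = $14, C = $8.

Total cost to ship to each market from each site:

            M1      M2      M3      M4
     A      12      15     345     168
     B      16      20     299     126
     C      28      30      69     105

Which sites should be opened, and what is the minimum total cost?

Open A and C; minimum total cost 223.

For any fixed open set, each market goes to its cheapest open site; total = fixed + service.
{A, C}: M1→A 12, M2→A 15, M3→C 69, M4→C 105. Service 201; fixed 22; total 223.
{B, C}: M1→B 16, M2→B 20, M3→C 69, M4→C 105. Service 210; fixed 22; total 232.
{A, B, C}: service 201 + fixed 36 = 237
{C}: service 232 + fixed 8 = 240
No other subset beats 223.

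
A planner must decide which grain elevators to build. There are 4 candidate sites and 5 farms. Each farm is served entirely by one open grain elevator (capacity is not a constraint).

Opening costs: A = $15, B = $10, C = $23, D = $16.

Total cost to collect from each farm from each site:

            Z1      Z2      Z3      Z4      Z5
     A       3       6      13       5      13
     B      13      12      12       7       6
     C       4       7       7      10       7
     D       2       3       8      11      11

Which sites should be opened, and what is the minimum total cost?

Open D only; minimum total cost 51.

For any fixed open set, each farm goes to its cheapest open site; total = fixed + service.
{D}: Z1→D 2, Z2→D 3, Z3→D 8, Z4→D 11, Z5→D 11. Service 35; fixed 16; total 51.
{B, D}: Z1→D 2, Z2→D 3, Z3→D 8, Z4→B 7, Z5→B 6. Service 26; fixed 26; total 52.
{A}: service 40 + fixed 15 = 55
{A, B, C, D}: Z1→D 2, Z2→D 3, Z3→C 7, Z4→A 5, Z5→B 6. Service 23; fixed 64; total 87.
No other subset beats 51.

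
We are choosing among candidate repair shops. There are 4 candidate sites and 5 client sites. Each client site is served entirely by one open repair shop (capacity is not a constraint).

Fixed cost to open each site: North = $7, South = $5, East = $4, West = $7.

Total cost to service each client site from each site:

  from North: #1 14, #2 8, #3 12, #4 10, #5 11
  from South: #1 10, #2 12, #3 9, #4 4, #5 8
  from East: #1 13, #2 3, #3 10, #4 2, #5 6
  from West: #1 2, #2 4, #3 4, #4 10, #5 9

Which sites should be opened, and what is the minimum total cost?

For any fixed open set, each client site goes to its cheapest open site; total = fixed + service.
{East, West}: #1→West 2, #2→East 3, #3→West 4, #4→East 2, #5→East 6. Service 17; fixed 11; total 28.
{South, East, West}: service 17 + fixed 16 = 33
{South, West}: #1→West 2, #2→West 4, #3→West 4, #4→South 4, #5→South 8. Service 22; fixed 12; total 34.
{North, South, East, West}: service 17 + fixed 23 = 40
(All 15 nonempty subsets were checked; East and West is lowest.)

Open East and West; minimum total cost 28.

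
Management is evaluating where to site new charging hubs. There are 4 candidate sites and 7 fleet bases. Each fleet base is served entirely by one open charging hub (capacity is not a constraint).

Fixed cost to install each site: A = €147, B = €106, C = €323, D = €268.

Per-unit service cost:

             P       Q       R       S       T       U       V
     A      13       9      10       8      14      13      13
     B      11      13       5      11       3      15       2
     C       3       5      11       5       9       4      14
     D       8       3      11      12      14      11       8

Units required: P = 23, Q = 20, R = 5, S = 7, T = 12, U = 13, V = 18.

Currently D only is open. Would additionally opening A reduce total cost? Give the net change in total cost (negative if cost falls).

Current service cost with {D}: 838.
Adding A: each fleet base re-picks its cheapest; new service cost 805, saving 33.
Extra fixed cost: 147. Net change = 147 − 33 = 114.
(Totals: 1106 → 1220.)

No — net change +114 (cost rises by 114).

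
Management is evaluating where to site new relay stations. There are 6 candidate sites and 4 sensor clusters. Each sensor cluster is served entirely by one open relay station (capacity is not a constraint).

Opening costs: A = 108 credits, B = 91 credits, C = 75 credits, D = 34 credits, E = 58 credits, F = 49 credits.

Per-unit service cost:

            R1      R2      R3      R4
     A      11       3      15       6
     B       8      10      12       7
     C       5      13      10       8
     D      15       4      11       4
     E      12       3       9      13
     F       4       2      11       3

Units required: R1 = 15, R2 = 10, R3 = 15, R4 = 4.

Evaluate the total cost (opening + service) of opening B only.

Total cost: 519

Each sensor cluster is assigned to its cheapest site among the open ones.
{B}: R1→B 8·15=120, R2→B 10·10=100, R3→B 12·15=180, R4→B 7·4=28. Service 428; fixed 91; total 519.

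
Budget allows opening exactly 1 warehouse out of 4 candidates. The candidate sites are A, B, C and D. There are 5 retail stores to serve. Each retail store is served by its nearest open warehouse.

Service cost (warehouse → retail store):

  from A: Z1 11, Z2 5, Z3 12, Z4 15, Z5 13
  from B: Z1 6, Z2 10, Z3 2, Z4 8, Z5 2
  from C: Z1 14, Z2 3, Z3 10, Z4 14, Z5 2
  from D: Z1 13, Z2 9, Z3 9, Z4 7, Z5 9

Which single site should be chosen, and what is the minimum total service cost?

Choose B only; total service cost 28.

With exactly 1 open, each retail store uses its cheapest among the chosen.
{B}: Z1→B 6, Z2→B 10, Z3→B 2, Z4→B 8, Z5→B 2. Service cost 28.
{C}: service cost 43
{D}: service cost 47
Among all 4 size-1 choices, {B} is lowest.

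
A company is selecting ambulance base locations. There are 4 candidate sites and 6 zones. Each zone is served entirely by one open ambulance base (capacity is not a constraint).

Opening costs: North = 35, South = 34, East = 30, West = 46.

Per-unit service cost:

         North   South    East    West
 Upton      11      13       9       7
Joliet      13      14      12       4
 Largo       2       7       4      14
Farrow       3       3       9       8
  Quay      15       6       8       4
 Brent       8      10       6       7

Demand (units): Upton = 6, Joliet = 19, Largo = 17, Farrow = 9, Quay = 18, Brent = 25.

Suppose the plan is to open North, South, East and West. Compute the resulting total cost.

Total cost: 546

Each zone is assigned to its cheapest site among the open ones.
{North, South, East, West}: Upton→West 7·6=42, Joliet→West 4·19=76, Largo→North 2·17=34, Farrow→North 3·9=27, Quay→West 4·18=72, Brent→East 6·25=150. Service 401; fixed 145; total 546.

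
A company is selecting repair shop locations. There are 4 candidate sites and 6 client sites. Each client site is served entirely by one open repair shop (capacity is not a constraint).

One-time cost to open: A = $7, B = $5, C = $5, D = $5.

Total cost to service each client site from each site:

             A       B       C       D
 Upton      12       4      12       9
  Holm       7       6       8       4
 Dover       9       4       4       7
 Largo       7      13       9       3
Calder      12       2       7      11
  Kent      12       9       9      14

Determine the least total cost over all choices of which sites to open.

For any fixed open set, each client site goes to its cheapest open site; total = fixed + service.
{B, D}: Upton→B 4, Holm→D 4, Dover→B 4, Largo→D 3, Calder→B 2, Kent→B 9. Service 26; fixed 10; total 36.
{B, C, D}: service 26 + fixed 15 = 41
{A, B, D}: Upton→B 4, Holm→D 4, Dover→B 4, Largo→D 3, Calder→B 2, Kent→B 9. Service 26; fixed 17; total 43.
{A, B, C, D}: service 26 + fixed 22 = 48
No other subset beats 36.

Minimum total cost: 36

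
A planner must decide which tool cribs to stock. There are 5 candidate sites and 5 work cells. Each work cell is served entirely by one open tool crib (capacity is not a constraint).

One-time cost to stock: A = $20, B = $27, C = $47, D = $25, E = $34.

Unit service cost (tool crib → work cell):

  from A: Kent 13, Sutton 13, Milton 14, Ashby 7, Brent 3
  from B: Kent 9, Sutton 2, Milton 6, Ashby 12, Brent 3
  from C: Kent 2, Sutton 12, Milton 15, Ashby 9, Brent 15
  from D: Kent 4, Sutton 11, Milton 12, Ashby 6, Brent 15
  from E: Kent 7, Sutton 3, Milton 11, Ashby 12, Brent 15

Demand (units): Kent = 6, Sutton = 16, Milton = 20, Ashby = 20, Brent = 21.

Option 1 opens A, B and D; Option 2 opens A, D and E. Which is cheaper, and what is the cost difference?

Option 1: {A, B, D}: Kent→D 4·6=24, Sutton→B 2·16=32, Milton→B 6·20=120, Ashby→D 6·20=120, Brent→A 3·21=63. Service 359; fixed 72; total 431.
Option 2: {A, D, E}: Kent→D 4·6=24, Sutton→E 3·16=48, Milton→E 11·20=220, Ashby→D 6·20=120, Brent→A 3·21=63. Service 475; fixed 79; total 554.
Difference: |431 − 554| = 123.

Option 1 is cheaper by 123.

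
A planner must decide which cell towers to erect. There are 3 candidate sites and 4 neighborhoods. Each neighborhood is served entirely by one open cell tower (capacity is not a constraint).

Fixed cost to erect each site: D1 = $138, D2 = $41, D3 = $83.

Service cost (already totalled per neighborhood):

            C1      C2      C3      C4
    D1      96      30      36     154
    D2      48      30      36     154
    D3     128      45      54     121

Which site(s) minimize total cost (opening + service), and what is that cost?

Open D2 only; minimum total cost 309.

For any fixed open set, each neighborhood goes to its cheapest open site; total = fixed + service.
{D2}: C1→D2 48, C2→D2 30, C3→D2 36, C4→D2 154. Service 268; fixed 41; total 309.
{D2, D3}: C1→D2 48, C2→D2 30, C3→D2 36, C4→D3 121. Service 235; fixed 124; total 359.
{D3}: service 348 + fixed 83 = 431
{D1, D2, D3}: service 235 + fixed 262 = 497
(All 7 nonempty subsets were checked; D2 only is lowest.)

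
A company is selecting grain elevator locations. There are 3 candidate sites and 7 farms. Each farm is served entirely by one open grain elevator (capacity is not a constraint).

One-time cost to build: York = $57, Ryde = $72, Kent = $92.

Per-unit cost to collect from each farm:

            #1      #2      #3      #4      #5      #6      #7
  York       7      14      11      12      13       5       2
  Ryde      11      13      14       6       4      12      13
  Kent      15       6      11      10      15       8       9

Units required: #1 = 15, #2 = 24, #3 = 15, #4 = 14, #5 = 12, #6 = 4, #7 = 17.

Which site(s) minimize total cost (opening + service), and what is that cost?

For any fixed open set, each farm goes to its cheapest open site; total = fixed + service.
{York, Ryde, Kent}: #1→York 7·15=105, #2→Kent 6·24=144, #3→York 11·15=165, #4→Ryde 6·14=84, #5→Ryde 4·12=48, #6→York 5·4=20, #7→York 2·17=34. Service 600; fixed 221; total 821.
{York, Ryde}: service 768 + fixed 129 = 897
{York, Kent}: #1→York 7·15=105, #2→Kent 6·24=144, #3→York 11·15=165, #4→Kent 10·14=140, #5→York 13·12=156, #6→York 5·4=20, #7→York 2·17=34. Service 764; fixed 149; total 913.
{York}: service 984 + fixed 57 = 1041
(All 7 nonempty subsets were checked; York, Ryde and Kent is lowest.)

Open York, Ryde and Kent; minimum total cost 821.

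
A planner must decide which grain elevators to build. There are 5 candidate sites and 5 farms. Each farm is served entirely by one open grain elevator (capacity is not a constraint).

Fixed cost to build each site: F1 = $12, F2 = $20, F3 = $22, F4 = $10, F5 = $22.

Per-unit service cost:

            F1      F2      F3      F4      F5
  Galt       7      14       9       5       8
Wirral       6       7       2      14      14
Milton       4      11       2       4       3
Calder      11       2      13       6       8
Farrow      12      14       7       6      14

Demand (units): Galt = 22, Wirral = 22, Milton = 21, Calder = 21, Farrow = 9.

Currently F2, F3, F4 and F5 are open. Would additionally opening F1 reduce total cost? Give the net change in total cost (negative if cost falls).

Current service cost with {F2, F3, F4, F5}: 292.
Adding F1: each farm re-picks its cheapest; new service cost 292, saving 0.
Extra fixed cost: 12. Net change = 12 − 0 = 12.
(Totals: 366 → 378.)

No — net change +12 (cost rises by 12).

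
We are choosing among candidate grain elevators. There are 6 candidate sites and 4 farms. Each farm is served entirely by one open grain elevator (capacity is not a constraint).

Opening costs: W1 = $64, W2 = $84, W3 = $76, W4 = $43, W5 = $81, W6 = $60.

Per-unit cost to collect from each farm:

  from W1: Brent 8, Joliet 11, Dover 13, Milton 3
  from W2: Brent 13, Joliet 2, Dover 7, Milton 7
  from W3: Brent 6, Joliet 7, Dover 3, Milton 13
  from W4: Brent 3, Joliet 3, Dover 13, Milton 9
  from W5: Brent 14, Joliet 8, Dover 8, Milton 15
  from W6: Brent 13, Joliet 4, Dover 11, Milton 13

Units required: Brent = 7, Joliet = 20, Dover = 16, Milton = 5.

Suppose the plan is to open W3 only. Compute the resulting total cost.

Total cost: 371

Each farm is assigned to its cheapest site among the open ones.
{W3}: Brent→W3 6·7=42, Joliet→W3 7·20=140, Dover→W3 3·16=48, Milton→W3 13·5=65. Service 295; fixed 76; total 371.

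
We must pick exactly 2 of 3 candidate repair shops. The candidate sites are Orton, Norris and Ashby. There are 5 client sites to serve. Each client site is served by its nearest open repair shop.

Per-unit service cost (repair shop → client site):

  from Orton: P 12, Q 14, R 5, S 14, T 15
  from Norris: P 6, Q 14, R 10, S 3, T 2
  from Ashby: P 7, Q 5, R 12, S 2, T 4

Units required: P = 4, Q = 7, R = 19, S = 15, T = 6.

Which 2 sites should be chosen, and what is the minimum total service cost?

Choose Orton and Ashby; total service cost 212.

With exactly 2 open, each client site uses its cheapest among the chosen.
{Orton, Ashby}: P→Ashby 7·4=28, Q→Ashby 5·7=35, R→Orton 5·19=95, S→Ashby 2·15=30, T→Ashby 4·6=24. Service cost 212.
{Orton, Norris}: service cost 274
{Norris, Ashby}: service cost 291
Among all 3 size-2 choices, {Orton, Ashby} is lowest.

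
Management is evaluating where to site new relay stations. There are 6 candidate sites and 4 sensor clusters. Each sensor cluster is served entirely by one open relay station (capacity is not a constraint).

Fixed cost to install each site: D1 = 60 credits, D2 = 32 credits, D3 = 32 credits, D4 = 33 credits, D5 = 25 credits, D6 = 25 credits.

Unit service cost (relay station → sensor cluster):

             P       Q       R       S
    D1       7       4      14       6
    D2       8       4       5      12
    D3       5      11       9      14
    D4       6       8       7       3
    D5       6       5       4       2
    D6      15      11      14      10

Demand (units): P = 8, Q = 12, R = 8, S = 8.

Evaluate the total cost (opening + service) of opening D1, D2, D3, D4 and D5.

Total cost: 318

Each sensor cluster is assigned to its cheapest site among the open ones.
{D1, D2, D3, D4, D5}: P→D3 5·8=40, Q→D1 4·12=48, R→D5 4·8=32, S→D5 2·8=16. Service 136; fixed 182; total 318.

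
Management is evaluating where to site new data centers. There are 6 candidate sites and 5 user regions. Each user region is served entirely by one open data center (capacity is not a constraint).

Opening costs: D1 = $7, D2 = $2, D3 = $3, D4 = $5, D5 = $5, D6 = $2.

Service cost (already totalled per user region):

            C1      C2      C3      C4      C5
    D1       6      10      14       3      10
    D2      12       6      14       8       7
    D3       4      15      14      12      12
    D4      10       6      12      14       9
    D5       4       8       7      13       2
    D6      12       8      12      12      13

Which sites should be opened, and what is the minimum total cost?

Open D2 and D5; minimum total cost 34.

For any fixed open set, each user region goes to its cheapest open site; total = fixed + service.
{D2, D5}: C1→D5 4, C2→D2 6, C3→D5 7, C4→D2 8, C5→D5 2. Service 27; fixed 7; total 34.
{D1, D2, D5}: service 22 + fixed 14 = 36
{D1, D5}: C1→D5 4, C2→D5 8, C3→D5 7, C4→D1 3, C5→D5 2. Service 24; fixed 12; total 36.
{D1, D2, D3, D4, D5, D6}: C1→D3 4, C2→D2 6, C3→D5 7, C4→D1 3, C5→D5 2. Service 22; fixed 24; total 46.
No other subset beats 34.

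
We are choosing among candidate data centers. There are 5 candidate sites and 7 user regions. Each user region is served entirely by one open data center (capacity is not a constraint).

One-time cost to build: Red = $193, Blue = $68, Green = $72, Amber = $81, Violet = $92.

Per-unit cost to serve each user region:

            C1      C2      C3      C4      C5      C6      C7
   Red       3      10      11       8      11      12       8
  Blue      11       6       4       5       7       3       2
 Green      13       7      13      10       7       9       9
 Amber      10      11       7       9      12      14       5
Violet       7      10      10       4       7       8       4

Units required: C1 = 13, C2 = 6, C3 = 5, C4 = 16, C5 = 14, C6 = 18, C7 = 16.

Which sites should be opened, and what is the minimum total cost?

For any fixed open set, each user region goes to its cheapest open site; total = fixed + service.
{Blue}: C1→Blue 11·13=143, C2→Blue 6·6=36, C3→Blue 4·5=20, C4→Blue 5·16=80, C5→Blue 7·14=98, C6→Blue 3·18=54, C7→Blue 2·16=32. Service 463; fixed 68; total 531.
{Blue, Violet}: service 395 + fixed 160 = 555
{Blue, Amber}: service 450 + fixed 149 = 599
{Red, Blue, Green, Amber, Violet}: service 343 + fixed 506 = 849
No other subset beats 531.

Open Blue only; minimum total cost 531.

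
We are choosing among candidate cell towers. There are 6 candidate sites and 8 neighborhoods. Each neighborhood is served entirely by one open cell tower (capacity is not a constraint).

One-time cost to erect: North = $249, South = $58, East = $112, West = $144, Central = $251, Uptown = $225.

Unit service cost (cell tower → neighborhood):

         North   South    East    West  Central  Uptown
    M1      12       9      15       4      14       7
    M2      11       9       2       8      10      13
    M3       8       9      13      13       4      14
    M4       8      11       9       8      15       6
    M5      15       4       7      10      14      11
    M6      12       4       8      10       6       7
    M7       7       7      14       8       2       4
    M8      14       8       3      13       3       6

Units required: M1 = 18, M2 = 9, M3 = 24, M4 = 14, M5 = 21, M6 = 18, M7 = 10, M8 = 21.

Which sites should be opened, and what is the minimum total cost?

Open South and East; minimum total cost 981.

For any fixed open set, each neighborhood goes to its cheapest open site; total = fixed + service.
{South, East}: M1→South 9·18=162, M2→East 2·9=18, M3→South 9·24=216, M4→East 9·14=126, M5→South 4·21=84, M6→South 4·18=72, M7→South 7·10=70, M8→East 3·21=63. Service 811; fixed 170; total 981.
{South, East, West}: M1→West 4·18=72, M2→East 2·9=18, M3→South 9·24=216, M4→West 8·14=112, M5→South 4·21=84, M6→South 4·18=72, M7→South 7·10=70, M8→East 3·21=63. Service 707; fixed 314; total 1021.
{South, Central}: M1→South 9·18=162, M2→South 9·9=81, M3→Central 4·24=96, M4→South 11·14=154, M5→South 4·21=84, M6→South 4·18=72, M7→Central 2·10=20, M8→Central 3·21=63. Service 732; fixed 309; total 1041.
{North, South, East, West, Central, Uptown}: service 509 + fixed 1039 = 1548
No other subset beats 981.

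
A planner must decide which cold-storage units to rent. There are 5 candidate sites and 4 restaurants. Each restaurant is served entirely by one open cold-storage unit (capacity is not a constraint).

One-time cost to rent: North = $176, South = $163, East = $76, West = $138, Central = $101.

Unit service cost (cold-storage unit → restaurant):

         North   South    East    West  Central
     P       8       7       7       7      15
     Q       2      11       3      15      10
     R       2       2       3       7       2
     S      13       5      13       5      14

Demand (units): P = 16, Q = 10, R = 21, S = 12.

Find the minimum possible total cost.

For any fixed open set, each restaurant goes to its cheapest open site; total = fixed + service.
{East}: P→East 7·16=112, Q→East 3·10=30, R→East 3·21=63, S→East 13·12=156. Service 361; fixed 76; total 437.
{East, West}: P→East 7·16=112, Q→East 3·10=30, R→East 3·21=63, S→West 5·12=60. Service 265; fixed 214; total 479.
{South, East}: P→South 7·16=112, Q→East 3·10=30, R→South 2·21=42, S→South 5·12=60. Service 244; fixed 239; total 483.
{North, South, East, West, Central}: P→South 7·16=112, Q→North 2·10=20, R→North 2·21=42, S→South 5·12=60. Service 234; fixed 654; total 888.
No other subset beats 437.

Minimum total cost: 437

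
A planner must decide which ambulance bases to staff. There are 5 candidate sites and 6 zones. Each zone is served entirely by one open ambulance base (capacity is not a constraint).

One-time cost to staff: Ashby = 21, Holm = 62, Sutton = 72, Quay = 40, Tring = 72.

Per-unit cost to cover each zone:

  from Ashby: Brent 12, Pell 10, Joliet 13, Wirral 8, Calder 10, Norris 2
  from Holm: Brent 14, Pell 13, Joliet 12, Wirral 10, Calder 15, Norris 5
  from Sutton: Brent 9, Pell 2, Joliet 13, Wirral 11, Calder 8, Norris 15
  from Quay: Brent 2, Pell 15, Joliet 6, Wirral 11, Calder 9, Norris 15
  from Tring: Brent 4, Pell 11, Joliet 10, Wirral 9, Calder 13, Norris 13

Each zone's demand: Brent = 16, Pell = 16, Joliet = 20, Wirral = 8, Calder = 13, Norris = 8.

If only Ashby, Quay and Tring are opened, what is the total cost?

Total cost: 642

Each zone is assigned to its cheapest site among the open ones.
{Ashby, Quay, Tring}: Brent→Quay 2·16=32, Pell→Ashby 10·16=160, Joliet→Quay 6·20=120, Wirral→Ashby 8·8=64, Calder→Quay 9·13=117, Norris→Ashby 2·8=16. Service 509; fixed 133; total 642.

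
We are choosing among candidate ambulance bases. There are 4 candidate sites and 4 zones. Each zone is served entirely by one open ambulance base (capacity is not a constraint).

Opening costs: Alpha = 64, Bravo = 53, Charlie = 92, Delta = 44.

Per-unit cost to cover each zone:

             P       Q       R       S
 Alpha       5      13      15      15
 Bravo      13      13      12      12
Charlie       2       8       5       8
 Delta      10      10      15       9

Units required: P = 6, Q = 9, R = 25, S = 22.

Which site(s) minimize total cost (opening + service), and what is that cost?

Open Charlie only; minimum total cost 477.

For any fixed open set, each zone goes to its cheapest open site; total = fixed + service.
{Charlie}: P→Charlie 2·6=12, Q→Charlie 8·9=72, R→Charlie 5·25=125, S→Charlie 8·22=176. Service 385; fixed 92; total 477.
{Charlie, Delta}: service 385 + fixed 136 = 521
{Bravo, Charlie}: P→Charlie 2·6=12, Q→Charlie 8·9=72, R→Charlie 5·25=125, S→Charlie 8·22=176. Service 385; fixed 145; total 530.
{Alpha, Bravo, Charlie, Delta}: P→Charlie 2·6=12, Q→Charlie 8·9=72, R→Charlie 5·25=125, S→Charlie 8·22=176. Service 385; fixed 253; total 638.
No other subset beats 477.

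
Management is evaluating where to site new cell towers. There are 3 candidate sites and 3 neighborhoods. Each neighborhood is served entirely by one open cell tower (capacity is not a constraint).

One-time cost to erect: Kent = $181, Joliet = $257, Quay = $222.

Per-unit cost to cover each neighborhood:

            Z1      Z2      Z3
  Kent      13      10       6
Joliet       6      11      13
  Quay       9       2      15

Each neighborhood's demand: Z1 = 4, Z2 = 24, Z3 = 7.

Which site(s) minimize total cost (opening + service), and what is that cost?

For any fixed open set, each neighborhood goes to its cheapest open site; total = fixed + service.
{Quay}: Z1→Quay 9·4=36, Z2→Quay 2·24=48, Z3→Quay 15·7=105. Service 189; fixed 222; total 411.
{Kent}: Z1→Kent 13·4=52, Z2→Kent 10·24=240, Z3→Kent 6·7=42. Service 334; fixed 181; total 515.
{Kent, Quay}: Z1→Quay 9·4=36, Z2→Quay 2·24=48, Z3→Kent 6·7=42. Service 126; fixed 403; total 529.
{Kent, Joliet, Quay}: service 114 + fixed 660 = 774
No other subset beats 411.

Open Quay only; minimum total cost 411.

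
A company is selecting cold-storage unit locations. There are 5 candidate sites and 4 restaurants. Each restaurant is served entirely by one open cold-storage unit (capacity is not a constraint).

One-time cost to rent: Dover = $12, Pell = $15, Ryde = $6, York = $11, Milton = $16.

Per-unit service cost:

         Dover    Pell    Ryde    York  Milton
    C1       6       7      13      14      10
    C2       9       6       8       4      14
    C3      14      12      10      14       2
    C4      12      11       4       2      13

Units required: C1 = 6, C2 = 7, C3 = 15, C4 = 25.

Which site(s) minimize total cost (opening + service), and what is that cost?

Open Dover, York and Milton; minimum total cost 183.

For any fixed open set, each restaurant goes to its cheapest open site; total = fixed + service.
{Dover, York, Milton}: C1→Dover 6·6=36, C2→York 4·7=28, C3→Milton 2·15=30, C4→York 2·25=50. Service 144; fixed 39; total 183.
{Dover, Ryde, York, Milton}: service 144 + fixed 45 = 189
{Pell, York, Milton}: C1→Pell 7·6=42, C2→York 4·7=28, C3→Milton 2·15=30, C4→York 2·25=50. Service 150; fixed 42; total 192.
{Dover, Pell, Ryde, York, Milton}: service 144 + fixed 60 = 204
No other subset beats 183.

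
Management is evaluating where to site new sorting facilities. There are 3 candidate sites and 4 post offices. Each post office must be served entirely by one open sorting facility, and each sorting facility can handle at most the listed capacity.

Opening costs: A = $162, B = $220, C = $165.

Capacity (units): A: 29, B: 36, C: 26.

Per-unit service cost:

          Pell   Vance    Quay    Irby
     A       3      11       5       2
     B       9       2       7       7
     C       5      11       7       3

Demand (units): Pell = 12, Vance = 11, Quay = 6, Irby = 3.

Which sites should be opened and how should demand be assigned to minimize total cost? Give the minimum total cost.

Minimum total cost: 413

Open {B}: Pell→B 9·12=108, Vance→B 2·11=22, Quay→B 7·6=42, Irby→B 7·3=21.
Loads: B carries 32/36. Service 193; fixed 220; total 413.
Next best feasible plan costs 476.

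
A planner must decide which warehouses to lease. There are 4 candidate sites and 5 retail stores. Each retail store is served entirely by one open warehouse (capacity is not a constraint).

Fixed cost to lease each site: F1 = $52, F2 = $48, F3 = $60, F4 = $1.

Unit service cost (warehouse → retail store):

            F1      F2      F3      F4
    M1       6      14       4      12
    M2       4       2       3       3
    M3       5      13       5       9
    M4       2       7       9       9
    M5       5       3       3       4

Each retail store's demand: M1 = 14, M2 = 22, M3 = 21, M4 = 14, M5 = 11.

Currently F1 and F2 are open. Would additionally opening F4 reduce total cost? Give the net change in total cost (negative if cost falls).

No — net change +1 (cost rises by 1).

Current service cost with {F1, F2}: 294.
Adding F4: each retail store re-picks its cheapest; new service cost 294, saving 0.
Extra fixed cost: 1. Net change = 1 − 0 = 1.
(Totals: 394 → 395.)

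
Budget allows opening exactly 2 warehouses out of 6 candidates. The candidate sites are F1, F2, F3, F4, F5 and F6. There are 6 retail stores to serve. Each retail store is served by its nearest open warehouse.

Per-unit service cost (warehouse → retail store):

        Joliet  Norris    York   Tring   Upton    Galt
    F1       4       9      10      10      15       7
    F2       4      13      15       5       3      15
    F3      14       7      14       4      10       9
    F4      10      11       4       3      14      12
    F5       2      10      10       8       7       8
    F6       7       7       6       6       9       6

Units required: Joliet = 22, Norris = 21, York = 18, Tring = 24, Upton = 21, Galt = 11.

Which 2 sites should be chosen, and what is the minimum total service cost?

Choose F2 and F6; total service cost 592.

With exactly 2 open, each retail store uses its cheapest among the chosen.
{F2, F6}: Joliet→F2 4·22=88, Norris→F6 7·21=147, York→F6 6·18=108, Tring→F2 5·24=120, Upton→F2 3·21=63, Galt→F6 6·11=66. Service cost 592.
{F4, F5}: service cost 633
{F5, F6}: service cost 656
Among all 15 size-2 choices, {F2, F6} is lowest.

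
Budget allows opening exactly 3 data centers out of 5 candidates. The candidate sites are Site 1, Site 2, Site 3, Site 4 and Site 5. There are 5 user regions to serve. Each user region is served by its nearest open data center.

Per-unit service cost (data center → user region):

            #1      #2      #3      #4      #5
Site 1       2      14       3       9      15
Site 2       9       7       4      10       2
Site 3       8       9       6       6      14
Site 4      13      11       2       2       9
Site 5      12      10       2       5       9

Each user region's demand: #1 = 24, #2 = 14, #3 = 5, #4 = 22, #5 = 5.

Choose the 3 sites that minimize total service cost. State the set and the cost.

Choose Site 1, Site 2 and Site 4; total service cost 210.

With exactly 3 open, each user region uses its cheapest among the chosen.
{Site 1, Site 2, Site 4}: #1→Site 1 2·24=48, #2→Site 2 7·14=98, #3→Site 4 2·5=10, #4→Site 4 2·22=44, #5→Site 2 2·5=10. Service cost 210.
{Site 1, Site 3, Site 4}: service cost 273
{Site 1, Site 2, Site 5}: service cost 276
Among all 10 size-3 choices, {Site 1, Site 2, Site 4} is lowest.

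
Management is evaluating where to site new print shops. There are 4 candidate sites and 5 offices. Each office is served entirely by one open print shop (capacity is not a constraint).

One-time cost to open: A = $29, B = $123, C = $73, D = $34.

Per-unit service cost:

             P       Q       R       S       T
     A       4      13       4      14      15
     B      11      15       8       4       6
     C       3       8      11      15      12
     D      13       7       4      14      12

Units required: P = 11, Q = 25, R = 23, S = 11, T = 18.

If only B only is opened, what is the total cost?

Each office is assigned to its cheapest site among the open ones.
{B}: P→B 11·11=121, Q→B 15·25=375, R→B 8·23=184, S→B 4·11=44, T→B 6·18=108. Service 832; fixed 123; total 955.

Total cost: 955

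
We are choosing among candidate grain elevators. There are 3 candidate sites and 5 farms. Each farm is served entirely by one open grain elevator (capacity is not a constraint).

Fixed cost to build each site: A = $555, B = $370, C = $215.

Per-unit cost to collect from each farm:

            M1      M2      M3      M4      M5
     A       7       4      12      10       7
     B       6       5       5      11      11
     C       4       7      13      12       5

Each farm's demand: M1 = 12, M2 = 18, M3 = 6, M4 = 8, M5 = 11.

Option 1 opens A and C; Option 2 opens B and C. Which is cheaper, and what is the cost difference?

Option 1: {A, C}: M1→C 4·12=48, M2→A 4·18=72, M3→A 12·6=72, M4→A 10·8=80, M5→C 5·11=55. Service 327; fixed 770; total 1097.
Option 2: {B, C}: M1→C 4·12=48, M2→B 5·18=90, M3→B 5·6=30, M4→B 11·8=88, M5→C 5·11=55. Service 311; fixed 585; total 896.
Difference: |1097 − 896| = 201.

Option 2 is cheaper by 201.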